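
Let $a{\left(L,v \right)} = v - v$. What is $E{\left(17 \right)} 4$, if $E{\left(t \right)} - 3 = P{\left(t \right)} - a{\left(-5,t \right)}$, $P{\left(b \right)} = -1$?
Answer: $8$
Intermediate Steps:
$a{\left(L,v \right)} = 0$
$E{\left(t \right)} = 2$ ($E{\left(t \right)} = 3 - 1 = 2$)
$E{\left(17 \right)} 4 = 2 \cdot 4 = 8$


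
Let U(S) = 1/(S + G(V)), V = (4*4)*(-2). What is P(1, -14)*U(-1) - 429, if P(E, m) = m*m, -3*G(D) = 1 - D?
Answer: -1336/3 ≈ -445.33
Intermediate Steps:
V = -32 (V = 16*(-2) = -32)
G(D) = -⅓ + D/3 (G(D) = -(1 - D)/3 = -⅓ + D/3)
P(E, m) = m²
U(S) = 1/(-11 + S) (U(S) = 1/(S + (-⅓ + (⅓)*(-32))) = 1/(S + (-⅓ - 32/3)) = 1/(S - 11) = 1/(-11 + S))
P(1, -14)*U(-1) - 429 = (-14)²/(-11 - 1) - 429 = 196/(-12) - 429 = 196*(-1/12) - 429 = -49/3 - 429 = -1336/3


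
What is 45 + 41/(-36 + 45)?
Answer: 446/9 ≈ 49.556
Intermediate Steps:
45 + 41/(-36 + 45) = 45 + 41/9 = 446/9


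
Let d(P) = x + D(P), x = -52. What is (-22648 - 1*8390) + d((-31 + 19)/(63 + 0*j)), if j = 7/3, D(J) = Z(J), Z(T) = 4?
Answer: -31086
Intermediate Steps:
D(J) = 4
j = 7/3 (j = 7*(⅓) = 7/3 ≈ 2.3333)
d(P) = -48 (d(P) = -52 + 4 = -48)
(-22648 - 1*8390) + d((-31 + 19)/(63 + 0*j)) = (-22648 - 1*8390) - 48 = (-22648 - 8390) - 48 = -31038 - 48 = -31086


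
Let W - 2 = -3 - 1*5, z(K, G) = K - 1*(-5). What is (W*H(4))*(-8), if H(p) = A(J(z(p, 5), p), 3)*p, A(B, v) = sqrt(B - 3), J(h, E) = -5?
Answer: 384*I*sqrt(2) ≈ 543.06*I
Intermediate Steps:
z(K, G) = 5 + K (z(K, G) = K + 5 = 5 + K)
W = -6 (W = 2 + (-3 - 1*5) = 2 + (-3 - 5) = 2 - 8 = -6)
A(B, v) = sqrt(-3 + B)
H(p) = 2*I*p*sqrt(2) (H(p) = sqrt(-3 - 5)*p = sqrt(-8)*p = (2*I*sqrt(2))*p = 2*I*p*sqrt(2))
(W*H(4))*(-8) = -12*I*4*sqrt(2)*(-8) = -48*I*sqrt(2)*(-8) = 384*I*sqrt(2)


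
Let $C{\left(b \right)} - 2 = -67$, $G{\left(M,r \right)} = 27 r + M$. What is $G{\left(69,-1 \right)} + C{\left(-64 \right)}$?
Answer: $-23$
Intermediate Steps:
$G{\left(M,r \right)} = M + 27 r$
$C{\left(b \right)} = -65$ ($C{\left(b \right)} = 2 - 67 = -65$)
$G{\left(69,-1 \right)} + C{\left(-64 \right)} = \left(69 + 27 \left(-1\right)\right) - 65 = \left(69 - 27\right) - 65 = 42 - 65 = -23$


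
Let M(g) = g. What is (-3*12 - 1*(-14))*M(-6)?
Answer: 132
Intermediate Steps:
(-3*12 - 1*(-14))*M(-6) = (-3*12 - 1*(-14))*(-6) = (-36 + 14)*(-6) = -22*(-6) = 132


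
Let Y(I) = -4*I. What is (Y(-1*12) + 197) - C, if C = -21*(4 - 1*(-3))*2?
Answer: 539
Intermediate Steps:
C = -294 (C = -21*(4 + 3)*2 = -147*2 = -21*14 = -294)
(Y(-1*12) + 197) - C = (-(-4)*12 + 197) - 1*(-294) = (-4*(-12) + 197) + 294 = (48 + 197) + 294 = 245 + 294 = 539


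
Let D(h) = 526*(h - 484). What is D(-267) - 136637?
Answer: -531663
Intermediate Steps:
D(h) = -254584 + 526*h (D(h) = 526*(-484 + h) = -254584 + 526*h)
D(-267) - 136637 = (-254584 + 526*(-267)) - 136637 = (-254584 - 140442) - 136637 = -395026 - 136637 = -531663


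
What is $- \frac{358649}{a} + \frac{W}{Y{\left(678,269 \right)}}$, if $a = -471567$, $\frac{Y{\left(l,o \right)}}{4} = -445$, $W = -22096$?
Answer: $\frac{2764534913}{209847315} \approx 13.174$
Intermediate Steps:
$Y{\left(l,o \right)} = -1780$ ($Y{\left(l,o \right)} = 4 \left(-445\right) = -1780$)
$- \frac{358649}{a} + \frac{W}{Y{\left(678,269 \right)}} = - \frac{358649}{-471567} - \frac{22096}{-1780} = \left(-358649\right) \left(- \frac{1}{471567}\right) - - \frac{5524}{445} = \frac{358649}{471567} + \frac{5524}{445} = \frac{2764534913}{209847315}$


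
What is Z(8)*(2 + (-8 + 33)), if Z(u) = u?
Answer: 216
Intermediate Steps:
Z(8)*(2 + (-8 + 33)) = 8*(2 + (-8 + 33)) = 8*(2 + 25) = 8*27 = 216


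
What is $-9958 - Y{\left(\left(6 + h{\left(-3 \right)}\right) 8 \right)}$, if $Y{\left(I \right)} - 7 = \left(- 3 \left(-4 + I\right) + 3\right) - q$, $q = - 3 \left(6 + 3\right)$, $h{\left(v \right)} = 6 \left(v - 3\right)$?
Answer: $-10727$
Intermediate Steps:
$h{\left(v \right)} = -18 + 6 v$ ($h{\left(v \right)} = 6 \left(-3 + v\right) = -18 + 6 v$)
$q = -27$ ($q = \left(-3\right) 9 = -27$)
$Y{\left(I \right)} = 49 - 3 I$ ($Y{\left(I \right)} = 7 - \left(-30 + 3 \left(-4 + I\right)\right) = 7 + \left(\left(\left(12 - 3 I\right) + 3\right) + 27\right) = 7 + \left(\left(15 - 3 I\right) + 27\right) = 7 - \left(-42 + 3 I\right) = 49 - 3 I$)
$-9958 - Y{\left(\left(6 + h{\left(-3 \right)}\right) 8 \right)} = -9958 - \left(49 - 3 \left(6 + \left(-18 + 6 \left(-3\right)\right)\right) 8\right) = -9958 - \left(49 - 3 \left(6 - 36\right) 8\right) = -9958 - \left(49 - 3 \left(\left(-30\right) 8\right)\right) = -9958 - \left(49 - -720\right) = -9958 - \left(49 + 720\right) = -9958 - 769 = -10727$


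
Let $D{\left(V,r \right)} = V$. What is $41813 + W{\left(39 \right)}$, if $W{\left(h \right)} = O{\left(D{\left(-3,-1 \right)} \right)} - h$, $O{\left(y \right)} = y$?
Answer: $41771$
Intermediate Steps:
$W{\left(h \right)} = -3 - h$
$41813 + W{\left(39 \right)} = 41813 - 42 = 41771$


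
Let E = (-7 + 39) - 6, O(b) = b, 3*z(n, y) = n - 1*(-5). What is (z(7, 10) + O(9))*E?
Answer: 338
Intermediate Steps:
z(n, y) = 5/3 + n/3 (z(n, y) = (n - 1*(-5))/3 = (n + 5)/3 = (5 + n)/3 = 5/3 + n/3)
E = 26 (E = 32 - 6 = 26)
(z(7, 10) + O(9))*E = ((5/3 + (⅓)*7) + 9)*26 = ((5/3 + 7/3) + 9)*26 = (4 + 9)*26 = 13*26 = 338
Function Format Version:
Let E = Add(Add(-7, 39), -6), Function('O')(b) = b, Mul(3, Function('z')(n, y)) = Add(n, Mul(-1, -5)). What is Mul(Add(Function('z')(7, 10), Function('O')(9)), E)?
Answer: 338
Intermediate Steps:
Function('z')(n, y) = Add(Rational(5, 3), Mul(Rational(1, 3), n)) (Function('z')(n, y) = Mul(Rational(1, 3), Add(n, Mul(-1, -5))) = Mul(Rational(1, 3), Add(n, 5)) = Mul(Rational(1, 3), Add(5, n)) = Add(Rational(5, 3), Mul(Rational(1, 3), n)))
E = 26 (E = Add(32, -6) = 26)
Mul(Add(Function('z')(7, 10), Function('O')(9)), E) = Mul(Add(Add(Rational(5, 3), Mul(Rational(1, 3), 7)), 9), 26) = Mul(Add(Add(Rational(5, 3), Rational(7, 3)), 9), 26) = Mul(Add(4, 9), 26) = Mul(13, 26) = 338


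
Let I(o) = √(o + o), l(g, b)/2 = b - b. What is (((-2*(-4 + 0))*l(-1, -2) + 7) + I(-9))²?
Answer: 31 + 42*I*√2 ≈ 31.0 + 59.397*I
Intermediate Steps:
l(g, b) = 0 (l(g, b) = 2*(b - b) = 2*0 = 0)
I(o) = √2*√o (I(o) = √(2*o) = √2*√o)
(((-2*(-4 + 0))*l(-1, -2) + 7) + I(-9))² = ((-2*(-4 + 0)*0 + 7) + √2*√(-9))² = ((-2*(-4)*0 + 7) + √2*(3*I))² = ((8*0 + 7) + 3*I*√2)² = ((0 + 7) + 3*I*√2)² = (7 + 3*I*√2)²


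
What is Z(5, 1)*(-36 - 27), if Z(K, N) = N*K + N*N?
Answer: -378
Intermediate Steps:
Z(K, N) = N**2 + K*N (Z(K, N) = K*N + N**2 = N**2 + K*N)
Z(5, 1)*(-36 - 27) = (1*(5 + 1))*(-36 - 27) = (1*6)*(-63) = 6*(-63) = -378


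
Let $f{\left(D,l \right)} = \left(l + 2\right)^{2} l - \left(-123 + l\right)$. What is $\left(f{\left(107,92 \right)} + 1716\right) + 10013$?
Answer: $824672$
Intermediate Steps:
$f{\left(D,l \right)} = 123 - l + l \left(2 + l\right)^{2}$ ($f{\left(D,l \right)} = \left(2 + l\right)^{2} l - \left(-123 + l\right) = l \left(2 + l\right)^{2} - \left(-123 + l\right) = 123 - l + l \left(2 + l\right)^{2}$)
$\left(f{\left(107,92 \right)} + 1716\right) + 10013 = \left(\left(123 - 92 + 92 \left(2 + 92\right)^{2}\right) + 1716\right) + 10013 = \left(\left(123 - 92 + 92 \cdot 94^{2}\right) + 1716\right) + 10013 = \left(\left(123 - 92 + 92 \cdot 8836\right) + 1716\right) + 10013 = \left(\left(123 - 92 + 812912\right) + 1716\right) + 10013 = \left(812943 + 1716\right) + 10013 = 814659 + 10013 = 824672$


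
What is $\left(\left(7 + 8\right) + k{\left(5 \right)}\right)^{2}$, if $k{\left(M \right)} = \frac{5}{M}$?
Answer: $256$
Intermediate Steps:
$\left(\left(7 + 8\right) + k{\left(5 \right)}\right)^{2} = \left(\left(7 + 8\right) + \frac{5}{5}\right)^{2} = \left(15 + 5 \cdot \frac{1}{5}\right)^{2} = \left(15 + 1\right)^{2} = 16^{2} = 256$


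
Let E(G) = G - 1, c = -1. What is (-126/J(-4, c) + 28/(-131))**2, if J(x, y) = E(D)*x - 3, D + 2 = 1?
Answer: 277089316/429025 ≈ 645.86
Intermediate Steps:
D = -1 (D = -2 + 1 = -1)
E(G) = -1 + G
J(x, y) = -3 - 2*x (J(x, y) = (-1 - 1)*x - 3 = -2*x - 3 = -3 - 2*x)
(-126/J(-4, c) + 28/(-131))**2 = (-126/(-3 - 2*(-4)) + 28/(-131))**2 = (-126/(-3 + 8) + 28*(-1/131))**2 = (-126/5 - 28/131)**2 = (-16646/655)**2 = 277089316/429025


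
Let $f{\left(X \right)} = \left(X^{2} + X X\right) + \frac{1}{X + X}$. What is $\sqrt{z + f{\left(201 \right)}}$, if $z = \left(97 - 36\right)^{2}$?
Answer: $\frac{\sqrt{13659255294}}{402} \approx 290.73$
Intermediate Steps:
$z = 3721$ ($z = 61^{2} = 3721$)
$f{\left(X \right)} = \frac{1}{2 X} + 2 X^{2}$ ($f{\left(X \right)} = \left(X^{2} + X^{2}\right) + \frac{1}{2 X} = 2 X^{2} + \frac{1}{2 X} = \frac{1}{2 X} + 2 X^{2}$)
$\sqrt{z + f{\left(201 \right)}} = \sqrt{3721 + \frac{1 + 4 \cdot 201^{3}}{2 \cdot 201}} = \sqrt{3721 + \frac{1}{2} \cdot \frac{1}{201} \left(1 + 4 \cdot 8120601\right)} = \sqrt{3721 + \frac{1}{2} \cdot \frac{1}{201} \left(1 + 32482404\right)} = \sqrt{3721 + \frac{1}{2} \cdot \frac{1}{201} \cdot 32482405} = \sqrt{3721 + \frac{32482405}{402}} = \sqrt{\frac{33978247}{402}} = \frac{\sqrt{13659255294}}{402}$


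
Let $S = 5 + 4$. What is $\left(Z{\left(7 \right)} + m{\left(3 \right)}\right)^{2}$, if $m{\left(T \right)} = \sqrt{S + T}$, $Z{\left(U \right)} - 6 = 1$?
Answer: $61 + 28 \sqrt{3} \approx 109.5$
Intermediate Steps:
$Z{\left(U \right)} = 7$ ($Z{\left(U \right)} = 6 + 1 = 7$)
$S = 9$
$m{\left(T \right)} = \sqrt{9 + T}$
$\left(Z{\left(7 \right)} + m{\left(3 \right)}\right)^{2} = \left(7 + \sqrt{9 + 3}\right)^{2} = \left(7 + \sqrt{12}\right)^{2} = \left(7 + 2 \sqrt{3}\right)^{2}$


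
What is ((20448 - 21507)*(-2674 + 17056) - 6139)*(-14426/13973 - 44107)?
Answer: 9390692187412549/13973 ≈ 6.7206e+11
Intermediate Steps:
((20448 - 21507)*(-2674 + 17056) - 6139)*(-14426/13973 - 44107) = (-1059*14382 - 6139)*(-14426*1/13973 - 44107) = (-15230538 - 6139)*(-14426/13973 - 44107) = -15236677*(-616321537/13973) = 9390692187412549/13973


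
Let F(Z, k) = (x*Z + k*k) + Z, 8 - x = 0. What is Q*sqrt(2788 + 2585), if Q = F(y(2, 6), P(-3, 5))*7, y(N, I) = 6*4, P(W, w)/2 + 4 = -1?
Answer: 6636*sqrt(597) ≈ 1.6214e+5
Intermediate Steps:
x = 8 (x = 8 - 1*0 = 8 + 0 = 8)
P(W, w) = -10 (P(W, w) = -8 + 2*(-1) = -8 - 2 = -10)
y(N, I) = 24
F(Z, k) = k**2 + 9*Z (F(Z, k) = (8*Z + k*k) + Z = (8*Z + k**2) + Z = (k**2 + 8*Z) + Z = k**2 + 9*Z)
Q = 2212 (Q = ((-10)**2 + 9*24)*7 = (100 + 216)*7 = 316*7 = 2212)
Q*sqrt(2788 + 2585) = 2212*sqrt(2788 + 2585) = 2212*sqrt(5373) = 2212*(3*sqrt(597)) = 6636*sqrt(597)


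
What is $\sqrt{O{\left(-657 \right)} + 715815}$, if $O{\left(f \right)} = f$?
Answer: $3 \sqrt{79462} \approx 845.67$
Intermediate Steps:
$\sqrt{O{\left(-657 \right)} + 715815} = \sqrt{-657 + 715815} = \sqrt{715158} = 3 \sqrt{79462}$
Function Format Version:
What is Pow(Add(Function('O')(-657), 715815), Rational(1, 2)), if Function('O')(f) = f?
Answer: Mul(3, Pow(79462, Rational(1, 2))) ≈ 845.67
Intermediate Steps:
Pow(Add(Function('O')(-657), 715815), Rational(1, 2)) = Pow(Add(-657, 715815), Rational(1, 2)) = Pow(715158, Rational(1, 2)) = Mul(3, Pow(79462, Rational(1, 2)))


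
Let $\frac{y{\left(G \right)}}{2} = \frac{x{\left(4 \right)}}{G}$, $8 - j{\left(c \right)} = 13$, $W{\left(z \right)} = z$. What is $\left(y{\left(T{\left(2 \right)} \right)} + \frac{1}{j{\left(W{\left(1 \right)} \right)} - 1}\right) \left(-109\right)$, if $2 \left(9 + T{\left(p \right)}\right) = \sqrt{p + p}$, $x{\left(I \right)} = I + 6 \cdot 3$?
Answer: $\frac{1853}{3} \approx 617.67$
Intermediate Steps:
$x{\left(I \right)} = 18 + I$ ($x{\left(I \right)} = I + 18 = 18 + I$)
$j{\left(c \right)} = -5$ ($j{\left(c \right)} = 8 - 13 = -5$)
$T{\left(p \right)} = -9 + \frac{\sqrt{2} \sqrt{p}}{2}$ ($T{\left(p \right)} = -9 + \frac{\sqrt{p + p}}{2} = -9 + \frac{\sqrt{2 p}}{2} = -9 + \frac{\sqrt{2} \sqrt{p}}{2}$)
$y{\left(G \right)} = \frac{44}{G}$ ($y{\left(G \right)} = 2 \frac{18 + 4}{G} = 2 \frac{22}{G} = \frac{44}{G}$)
$\left(y{\left(T{\left(2 \right)} \right)} + \frac{1}{j{\left(W{\left(1 \right)} \right)} - 1}\right) \left(-109\right) = \left(\frac{44}{-9 + \frac{\sqrt{2} \sqrt{2}}{2}} + \frac{1}{-5 - 1}\right) \left(-109\right) = \left(\frac{44}{-9 + 1} + \frac{1}{-6}\right) \left(-109\right) = \left(\frac{44}{-8} - \frac{1}{6}\right) \left(-109\right) = \left(44 \left(- \frac{1}{8}\right) - \frac{1}{6}\right) \left(-109\right) = \left(- \frac{11}{2} - \frac{1}{6}\right) \left(-109\right) = \left(- \frac{17}{3}\right) \left(-109\right) = \frac{1853}{3}$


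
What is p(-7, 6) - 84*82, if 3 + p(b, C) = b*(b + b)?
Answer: -6793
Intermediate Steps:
p(b, C) = -3 + 2*b² (p(b, C) = -3 + b*(b + b) = -3 + b*(2*b) = -3 + 2*b²)
p(-7, 6) - 84*82 = (-3 + 2*(-7)²) - 84*82 = (-3 + 2*49) - 6888 = (-3 + 98) - 6888 = 95 - 6888 = -6793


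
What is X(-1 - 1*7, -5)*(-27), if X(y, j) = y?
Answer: 216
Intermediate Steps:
X(-1 - 1*7, -5)*(-27) = (-1 - 1*7)*(-27) = (-1 - 7)*(-27) = -8*(-27) = 216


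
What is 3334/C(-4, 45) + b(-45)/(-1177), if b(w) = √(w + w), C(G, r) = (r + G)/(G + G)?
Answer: -26672/41 - 3*I*√10/1177 ≈ -650.54 - 0.0080602*I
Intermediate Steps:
C(G, r) = (G + r)/(2*G) (C(G, r) = (G + r)/((2*G)) = (G + r)*(1/(2*G)) = (G + r)/(2*G))
b(w) = √2*√w (b(w) = √(2*w) = √2*√w)
3334/C(-4, 45) + b(-45)/(-1177) = 3334/(((½)*(-4 + 45)/(-4))) + (√2*√(-45))/(-1177) = 3334/(((½)*(-¼)*41)) + (√2*(3*I*√5))*(-1/1177) = 3334/(-41/8) + (3*I*√10)*(-1/1177) = 3334*(-8/41) - 3*I*√10/1177 = -26672/41 - 3*I*√10/1177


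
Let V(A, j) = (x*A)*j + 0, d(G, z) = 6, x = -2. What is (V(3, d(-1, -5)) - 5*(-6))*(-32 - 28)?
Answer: 360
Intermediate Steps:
V(A, j) = -2*A*j (V(A, j) = (-2*A)*j + 0 = -2*A*j + 0 = -2*A*j)
(V(3, d(-1, -5)) - 5*(-6))*(-32 - 28) = (-2*3*6 - 5*(-6))*(-32 - 28) = (-36 + 30)*(-60) = -6*(-60) = 360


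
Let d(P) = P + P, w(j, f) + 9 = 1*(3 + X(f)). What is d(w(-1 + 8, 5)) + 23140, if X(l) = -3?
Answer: 23122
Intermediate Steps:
w(j, f) = -9 (w(j, f) = -9 + 1*(3 - 3) = -9 + 1*0 = -9 + 0 = -9)
d(P) = 2*P
d(w(-1 + 8, 5)) + 23140 = 2*(-9) + 23140 = -18 + 23140 = 23122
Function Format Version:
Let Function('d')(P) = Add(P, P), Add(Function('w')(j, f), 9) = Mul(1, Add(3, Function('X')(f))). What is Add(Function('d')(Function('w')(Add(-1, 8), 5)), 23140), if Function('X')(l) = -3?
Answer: 23122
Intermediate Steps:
Function('w')(j, f) = -9 (Function('w')(j, f) = Add(-9, Mul(1, Add(3, -3))) = Add(-9, Mul(1, 0)) = Add(-9, 0) = -9)
Function('d')(P) = Mul(2, P)
Add(Function('d')(Function('w')(Add(-1, 8), 5)), 23140) = Add(Mul(2, -9), 23140) = Add(-18, 23140) = 23122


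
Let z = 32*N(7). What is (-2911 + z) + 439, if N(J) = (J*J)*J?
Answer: 8504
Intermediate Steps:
N(J) = J³ (N(J) = J²*J = J³)
z = 10976 (z = 32*7³ = 32*343 = 10976)
(-2911 + z) + 439 = (-2911 + 10976) + 439 = 8065 + 439 = 8504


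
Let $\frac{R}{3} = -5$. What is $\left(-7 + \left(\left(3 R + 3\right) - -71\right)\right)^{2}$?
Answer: $484$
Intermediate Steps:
$R = -15$ ($R = 3 \left(-5\right) = -15$)
$\left(-7 + \left(\left(3 R + 3\right) - -71\right)\right)^{2} = \left(-7 + \left(\left(3 \left(-15\right) + 3\right) - -71\right)\right)^{2} = \left(-7 + \left(\left(-45 + 3\right) + 71\right)\right)^{2} = \left(-7 + \left(-42 + 71\right)\right)^{2} = \left(-7 + 29\right)^{2} = 22^{2} = 484$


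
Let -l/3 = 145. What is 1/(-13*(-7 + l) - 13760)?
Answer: -1/8014 ≈ -0.00012478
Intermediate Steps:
l = -435 (l = -3*145 = -435)
1/(-13*(-7 + l) - 13760) = 1/(-13*(-7 - 435) - 13760) = 1/(-13*(-442) - 13760) = 1/(5746 - 13760) = 1/(-8014) = -1/8014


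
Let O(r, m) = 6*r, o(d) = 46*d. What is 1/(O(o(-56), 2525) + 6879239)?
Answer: 1/6863783 ≈ 1.4569e-7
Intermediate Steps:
1/(O(o(-56), 2525) + 6879239) = 1/(6*(46*(-56)) + 6879239) = 1/(6*(-2576) + 6879239) = 1/(-15456 + 6879239) = 1/6863783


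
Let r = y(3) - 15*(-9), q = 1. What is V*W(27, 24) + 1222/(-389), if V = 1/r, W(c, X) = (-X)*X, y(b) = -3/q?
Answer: -32114/4279 ≈ -7.5050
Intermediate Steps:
y(b) = -3 (y(b) = -3/1 = -3*1 = -3)
r = 132 (r = -3 - 15*(-9) = -3 + 135 = 132)
W(c, X) = -X²
V = 1/132 ≈ 0.0075758
V*W(27, 24) + 1222/(-389) = (-1*24²)/132 + 1222/(-389) = (-1*576)/132 + 1222*(-1/389) = (1/132)*(-576) - 1222/389 = -48/11 - 1222/389 = -32114/4279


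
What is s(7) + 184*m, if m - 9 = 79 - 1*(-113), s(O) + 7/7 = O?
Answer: 36990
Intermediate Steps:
s(O) = -1 + O
m = 201 (m = 9 + (79 - 1*(-113)) = 9 + (79 + 113) = 9 + 192 = 201)
s(7) + 184*m = (-1 + 7) + 184*201 = 6 + 36984 = 36990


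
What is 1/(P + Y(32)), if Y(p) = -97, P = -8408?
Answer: -1/8505 ≈ -0.00011758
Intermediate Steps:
1/(P + Y(32)) = 1/(-8408 - 97) = 1/(-8505) = -1/8505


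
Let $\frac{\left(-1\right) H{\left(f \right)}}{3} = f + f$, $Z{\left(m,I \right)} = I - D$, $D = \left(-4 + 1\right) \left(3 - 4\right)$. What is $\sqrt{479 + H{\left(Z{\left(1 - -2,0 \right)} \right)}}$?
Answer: $\sqrt{497} \approx 22.293$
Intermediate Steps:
$D = 3$ ($D = \left(-3\right) \left(-1\right) = 3$)
$Z{\left(m,I \right)} = -3 + I$ ($Z{\left(m,I \right)} = I - 3 = -3 + I$)
$H{\left(f \right)} = - 6 f$ ($H{\left(f \right)} = - 3 \left(f + f\right) = - 3 \cdot 2 f = - 6 f$)
$\sqrt{479 + H{\left(Z{\left(1 - -2,0 \right)} \right)}} = \sqrt{479 - 6 \left(-3 + 0\right)} = \sqrt{479 - -18} = \sqrt{479 + 18} = \sqrt{497}$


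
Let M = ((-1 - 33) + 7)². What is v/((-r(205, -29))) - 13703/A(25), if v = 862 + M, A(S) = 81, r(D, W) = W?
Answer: -268516/2349 ≈ -114.31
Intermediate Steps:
M = 729 (M = (-34 + 7)² = (-27)² = 729)
v = 1591 (v = 862 + 729 = 1591)
v/((-r(205, -29))) - 13703/A(25) = 1591/((-1*(-29))) - 13703/81 = 1591/29 - 13703*1/81 = 1591*(1/29) - 13703/81 = 1591/29 - 13703/81 = -268516/2349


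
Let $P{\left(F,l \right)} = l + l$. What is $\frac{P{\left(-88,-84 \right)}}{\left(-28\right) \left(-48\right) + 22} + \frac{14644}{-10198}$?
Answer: $- \frac{5429242}{3482617} \approx -1.559$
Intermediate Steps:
$P{\left(F,l \right)} = 2 l$
$\frac{P{\left(-88,-84 \right)}}{\left(-28\right) \left(-48\right) + 22} + \frac{14644}{-10198} = \frac{2 \left(-84\right)}{\left(-28\right) \left(-48\right) + 22} + \frac{14644}{-10198} = - \frac{168}{1344 + 22} + 14644 \left(- \frac{1}{10198}\right) = - \frac{168}{1366} - \frac{7322}{5099} = \left(-168\right) \frac{1}{1366} - \frac{7322}{5099} = - \frac{84}{683} - \frac{7322}{5099} = - \frac{5429242}{3482617}$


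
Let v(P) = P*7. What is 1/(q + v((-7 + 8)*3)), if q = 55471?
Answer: 1/55492 ≈ 1.8021e-5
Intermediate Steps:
v(P) = 7*P
1/(q + v((-7 + 8)*3)) = 1/(55471 + 7*((-7 + 8)*3)) = 1/(55471 + 7*(1*3)) = 1/(55471 + 7*3) = 1/(55471 + 21) = 1/55492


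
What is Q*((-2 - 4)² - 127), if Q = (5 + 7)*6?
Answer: -6552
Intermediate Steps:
Q = 72 (Q = 12*6 = 72)
Q*((-2 - 4)² - 127) = 72*((-2 - 4)² - 127) = 72*((-6)² - 127) = 72*(36 - 127) = 72*(-91) = -6552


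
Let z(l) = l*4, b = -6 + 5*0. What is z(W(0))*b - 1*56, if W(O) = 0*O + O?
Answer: -56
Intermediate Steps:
W(O) = O (W(O) = 0 + O = O)
b = -6 (b = -6 + 0 = -6)
z(l) = 4*l
z(W(0))*b - 1*56 = (4*0)*(-6) - 1*56 = 0*(-6) - 56 = 0 - 56 = -56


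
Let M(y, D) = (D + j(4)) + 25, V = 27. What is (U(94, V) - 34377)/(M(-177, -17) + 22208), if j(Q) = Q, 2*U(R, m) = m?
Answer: -68727/44440 ≈ -1.5465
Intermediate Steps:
U(R, m) = m/2
M(y, D) = 29 + D (M(y, D) = (D + 4) + 25 = (4 + D) + 25 = 29 + D)
(U(94, V) - 34377)/(M(-177, -17) + 22208) = ((½)*27 - 34377)/((29 - 17) + 22208) = (27/2 - 34377)/(12 + 22208) = -68727/2/22220 = -68727/2*1/22220 = -68727/44440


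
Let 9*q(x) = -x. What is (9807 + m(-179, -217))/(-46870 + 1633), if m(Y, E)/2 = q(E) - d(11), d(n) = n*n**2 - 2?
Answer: -64775/407133 ≈ -0.15910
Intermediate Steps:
q(x) = -x/9 (q(x) = (-x)/9 = -x/9)
d(n) = -2 + n**3 (d(n) = n**3 - 2 = -2 + n**3)
m(Y, E) = -2658 - 2*E/9 (m(Y, E) = 2*(-E/9 - (-2 + 11**3)) = 2*(-E/9 - (-2 + 1331)) = 2*(-E/9 - 1*1329) = 2*(-E/9 - 1329) = 2*(-1329 - E/9) = -2658 - 2*E/9)
(9807 + m(-179, -217))/(-46870 + 1633) = (9807 + (-2658 - 2/9*(-217)))/(-46870 + 1633) = (9807 + (-2658 + 434/9))/(-45237) = (9807 - 23488/9)*(-1/45237) = (64775/9)*(-1/45237) = -64775/407133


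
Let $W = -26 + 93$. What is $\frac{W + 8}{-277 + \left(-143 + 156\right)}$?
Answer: $- \frac{25}{88} \approx -0.28409$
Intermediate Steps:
$W = 67$
$\frac{W + 8}{-277 + \left(-143 + 156\right)} = \frac{67 + 8}{-277 + \left(-143 + 156\right)} = \frac{75}{-277 + 13} = \frac{75}{-264} = 75 \left(- \frac{1}{264}\right) = - \frac{25}{88}$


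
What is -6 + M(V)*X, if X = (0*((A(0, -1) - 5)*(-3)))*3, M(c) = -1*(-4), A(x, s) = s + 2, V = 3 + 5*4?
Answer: -6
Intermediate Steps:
V = 23 (V = 3 + 20 = 23)
A(x, s) = 2 + s
M(c) = 4
X = 0 (X = (0*(((2 - 1) - 5)*(-3)))*3 = (0*((1 - 5)*(-3)))*3 = (0*(-4*(-3)))*3 = (0*12)*3 = 0*3 = 0)
-6 + M(V)*X = -6 + 4*0 = -6 + 0 = -6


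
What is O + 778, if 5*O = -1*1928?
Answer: 1962/5 ≈ 392.40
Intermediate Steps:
O = -1928/5 (O = (-1*1928)/5 = (⅕)*(-1928) = -1928/5 ≈ -385.60)
O + 778 = -1928/5 + 778 = 1962/5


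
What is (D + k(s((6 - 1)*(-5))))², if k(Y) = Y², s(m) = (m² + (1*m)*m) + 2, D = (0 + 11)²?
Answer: 2457448140625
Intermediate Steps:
D = 121 (D = 11² = 121)
s(m) = 2 + 2*m² (s(m) = (m² + m*m) + 2 = (m² + m²) + 2 = 2*m² + 2 = 2 + 2*m²)
(D + k(s((6 - 1)*(-5))))² = (121 + (2 + 2*((6 - 1)*(-5))²)²)² = (121 + (2 + 2*(5*(-5))²)²)² = (121 + (2 + 2*(-25)²)²)² = (121 + (2 + 2*625)²)² = (121 + (2 + 1250)²)² = (121 + 1252²)² = (121 + 1567504)² = 1567625² = 2457448140625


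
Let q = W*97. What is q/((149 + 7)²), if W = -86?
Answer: -4171/12168 ≈ -0.34278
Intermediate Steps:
q = -8342 (q = -86*97 = -8342)
q/((149 + 7)²) = -8342/(149 + 7)² = -8342/(156²) = -8342/24336 = -8342*1/24336 = -4171/12168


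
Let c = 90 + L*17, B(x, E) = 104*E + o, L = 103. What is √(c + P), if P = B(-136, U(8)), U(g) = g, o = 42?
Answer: √2715 ≈ 52.106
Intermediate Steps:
B(x, E) = 42 + 104*E (B(x, E) = 104*E + 42 = 42 + 104*E)
P = 874 (P = 42 + 104*8 = 42 + 832 = 874)
c = 1841 (c = 90 + 103*17 = 90 + 1751 = 1841)
√(c + P) = √(1841 + 874) = √2715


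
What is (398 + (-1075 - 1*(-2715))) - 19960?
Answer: -17922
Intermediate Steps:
(398 + (-1075 - 1*(-2715))) - 19960 = (398 + (-1075 + 2715)) - 19960 = (398 + 1640) - 19960 = 2038 - 19960 = -17922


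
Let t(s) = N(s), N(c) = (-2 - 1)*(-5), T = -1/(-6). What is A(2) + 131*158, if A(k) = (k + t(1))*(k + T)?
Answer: 124409/6 ≈ 20735.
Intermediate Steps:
T = 1/6 (T = -1*(-1/6) = 1/6 ≈ 0.16667)
N(c) = 15 (N(c) = -3*(-5) = 15)
t(s) = 15
A(k) = (15 + k)*(1/6 + k) (A(k) = (k + 15)*(k + 1/6) = (15 + k)*(1/6 + k))
A(2) + 131*158 = (5/2 + 2**2 + (91/6)*2) + 131*158 = (5/2 + 4 + 91/3) + 20698 = 221/6 + 20698 = 124409/6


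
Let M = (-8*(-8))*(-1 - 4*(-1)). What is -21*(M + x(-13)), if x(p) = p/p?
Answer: -4053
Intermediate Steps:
M = 192 (M = 64*(-1 + 4) = 64*3 = 192)
x(p) = 1
-21*(M + x(-13)) = -21*(192 + 1) = -21*193 = -4053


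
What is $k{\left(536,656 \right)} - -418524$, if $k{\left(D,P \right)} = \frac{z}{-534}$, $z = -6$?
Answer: $\frac{37248637}{89} \approx 4.1852 \cdot 10^{5}$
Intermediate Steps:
$k{\left(D,P \right)} = \frac{1}{89}$ ($k{\left(D,P \right)} = - \frac{6}{-534} = \left(-6\right) \left(- \frac{1}{534}\right) = \frac{1}{89}$)
$k{\left(536,656 \right)} - -418524 = \frac{1}{89} - -418524 = \frac{1}{89} + 418524 = \frac{37248637}{89}$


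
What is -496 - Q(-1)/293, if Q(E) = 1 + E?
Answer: -496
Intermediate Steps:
-496 - Q(-1)/293 = -496 - (1 - 1)/293 = -496 - 0/293 = -496 - 1*0 = -496 + 0 = -496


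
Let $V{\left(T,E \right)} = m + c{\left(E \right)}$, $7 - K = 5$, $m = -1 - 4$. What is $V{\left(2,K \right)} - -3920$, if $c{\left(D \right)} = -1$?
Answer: $3914$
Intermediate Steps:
$m = -5$
$K = 2$ ($K = 7 - 5 = 2$)
$V{\left(T,E \right)} = -6$ ($V{\left(T,E \right)} = -5 - 1 = -6$)
$V{\left(2,K \right)} - -3920 = -6 - -3920 = -6 + 3920 = 3914$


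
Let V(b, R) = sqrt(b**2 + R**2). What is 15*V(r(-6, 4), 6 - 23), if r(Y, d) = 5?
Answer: 15*sqrt(314) ≈ 265.80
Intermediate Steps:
V(b, R) = sqrt(R**2 + b**2)
15*V(r(-6, 4), 6 - 23) = 15*sqrt((6 - 23)**2 + 5**2) = 15*sqrt((-17)**2 + 25) = 15*sqrt(289 + 25) = 15*sqrt(314)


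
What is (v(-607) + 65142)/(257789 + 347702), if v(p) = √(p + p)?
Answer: 65142/605491 + I*√1214/605491 ≈ 0.10759 + 5.7544e-5*I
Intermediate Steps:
v(p) = √2*√p (v(p) = √(2*p) = √2*√p)
(v(-607) + 65142)/(257789 + 347702) = (√2*√(-607) + 65142)/(257789 + 347702) = (√2*(I*√607) + 65142)/605491 = (I*√1214 + 65142)*(1/605491) = (65142 + I*√1214)*(1/605491) = 65142/605491 + I*√1214/605491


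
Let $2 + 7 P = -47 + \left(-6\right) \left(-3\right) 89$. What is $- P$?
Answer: $- \frac{1553}{7} \approx -221.86$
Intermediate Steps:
$P = \frac{1553}{7}$ ($P = - \frac{2}{7} + \frac{-47 + \left(-6\right) \left(-3\right) 89}{7} = - \frac{2}{7} + \frac{-47 + 18 \cdot 89}{7} = - \frac{2}{7} + \frac{-47 + 1602}{7} = - \frac{2}{7} + \frac{1}{7} \cdot 1555 = - \frac{2}{7} + \frac{1555}{7} = \frac{1553}{7} \approx 221.86$)
$- P = \left(-1\right) \frac{1553}{7} = - \frac{1553}{7}$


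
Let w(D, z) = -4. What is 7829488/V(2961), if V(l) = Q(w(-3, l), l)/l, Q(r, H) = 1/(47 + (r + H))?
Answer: 69642074359872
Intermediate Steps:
Q(r, H) = 1/(47 + H + r) (Q(r, H) = 1/(47 + (H + r)) = 1/(47 + H + r))
V(l) = 1/(l*(43 + l)) (V(l) = 1/((47 + l - 4)*l) = 1/((43 + l)*l) = 1/(l*(43 + l)))
7829488/V(2961) = 7829488/((1/(2961*(43 + 2961)))) = 7829488/(((1/2961)/3004)) = 7829488/(((1/2961)*(1/3004))) = 7829488/(1/8894844) = 7829488*8894844 = 69642074359872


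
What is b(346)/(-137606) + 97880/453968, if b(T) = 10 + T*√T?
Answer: 841520975/3904295038 - 173*√346/68803 ≈ 0.16877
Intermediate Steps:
b(T) = 10 + T^(3/2)
b(346)/(-137606) + 97880/453968 = (10 + 346^(3/2))/(-137606) + 97880/453968 = (10 + 346*√346)*(-1/137606) + 97880*(1/453968) = (-5/68803 - 173*√346/68803) + 12235/56746 = 841520975/3904295038 - 173*√346/68803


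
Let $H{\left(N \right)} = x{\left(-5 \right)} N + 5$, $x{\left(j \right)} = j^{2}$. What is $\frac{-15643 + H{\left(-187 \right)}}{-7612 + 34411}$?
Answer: $- \frac{6771}{8933} \approx -0.75798$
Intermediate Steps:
$H{\left(N \right)} = 5 + 25 N$ ($H{\left(N \right)} = \left(-5\right)^{2} N + 5 = 25 N + 5 = 5 + 25 N$)
$\frac{-15643 + H{\left(-187 \right)}}{-7612 + 34411} = \frac{-15643 + \left(5 + 25 \left(-187\right)\right)}{-7612 + 34411} = \frac{-15643 + \left(5 - 4675\right)}{26799} = \left(-15643 - 4670\right) \frac{1}{26799} = \left(-20313\right) \frac{1}{26799} = - \frac{6771}{8933}$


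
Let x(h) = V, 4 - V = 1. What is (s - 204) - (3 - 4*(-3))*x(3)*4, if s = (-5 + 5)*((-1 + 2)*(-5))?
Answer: -384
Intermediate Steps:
V = 3 (V = 4 - 1*1 = 4 - 1 = 3)
x(h) = 3
s = 0 (s = 0*(1*(-5)) = 0*(-5) = 0)
(s - 204) - (3 - 4*(-3))*x(3)*4 = (0 - 204) - (3 - 4*(-3))*3*4 = -204 - (3 + 12)*3*4 = -204 - 15*3*4 = -204 - 45*4 = -204 - 1*180 = -204 - 180 = -384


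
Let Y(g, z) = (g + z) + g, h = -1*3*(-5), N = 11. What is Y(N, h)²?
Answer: 1369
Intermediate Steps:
h = 15 (h = -3*(-5) = 15)
Y(g, z) = z + 2*g
Y(N, h)² = (15 + 2*11)² = (15 + 22)² = 37² = 1369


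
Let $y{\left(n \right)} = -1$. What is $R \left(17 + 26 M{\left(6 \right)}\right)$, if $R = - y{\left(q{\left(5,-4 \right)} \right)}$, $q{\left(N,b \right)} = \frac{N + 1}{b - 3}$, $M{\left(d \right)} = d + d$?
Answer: $329$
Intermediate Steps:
$M{\left(d \right)} = 2 d$
$q{\left(N,b \right)} = \frac{1 + N}{-3 + b}$
$R = 1$ ($R = \left(-1\right) \left(-1\right) = 1$)
$R \left(17 + 26 M{\left(6 \right)}\right) = 1 \left(17 + 26 \cdot 2 \cdot 6\right) = 1 \left(17 + 26 \cdot 12\right) = 1 \left(17 + 312\right) = 1 \cdot 329 = 329$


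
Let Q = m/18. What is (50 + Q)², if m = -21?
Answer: 85849/36 ≈ 2384.7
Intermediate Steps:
Q = -7/6 (Q = -21/18 = -21*1/18 = -7/6 ≈ -1.1667)
(50 + Q)² = (50 - 7/6)² = (293/6)² = 85849/36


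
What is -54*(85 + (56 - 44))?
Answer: -5238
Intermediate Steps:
-54*(85 + (56 - 44)) = -54*(85 + 12) = -54*97 = -5238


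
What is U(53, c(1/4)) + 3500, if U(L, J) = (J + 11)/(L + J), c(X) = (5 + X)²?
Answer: 4512117/1289 ≈ 3500.5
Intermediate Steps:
U(L, J) = (11 + J)/(J + L)
U(53, c(1/4)) + 3500 = (11 + (5 + 1/4)²)/((5 + 1/4)² + 53) + 3500 = (11 + (5 + 1*(¼))²)/((5 + 1*(¼))² + 53) + 3500 = (11 + (5 + ¼)²)/((5 + ¼)² + 53) + 3500 = (11 + (21/4)²)/((21/4)² + 53) + 3500 = (11 + 441/16)/(441/16 + 53) + 3500 = (617/16)/(1289/16) + 3500 = (16/1289)*(617/16) + 3500 = 617/1289 + 3500 = 4512117/1289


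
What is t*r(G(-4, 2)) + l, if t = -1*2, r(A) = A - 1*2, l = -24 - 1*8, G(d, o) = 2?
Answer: -32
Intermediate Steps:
l = -32 (l = -24 - 8 = -32)
r(A) = -2 + A (r(A) = A - 2 = -2 + A)
t = -2
t*r(G(-4, 2)) + l = -2*(-2 + 2) - 32 = -2*0 - 32 = 0 - 32 = -32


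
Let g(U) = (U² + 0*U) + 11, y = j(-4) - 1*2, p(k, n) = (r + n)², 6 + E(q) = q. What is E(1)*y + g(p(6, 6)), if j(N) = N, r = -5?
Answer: 42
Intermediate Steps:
E(q) = -6 + q
p(k, n) = (-5 + n)²
y = -6 (y = -4 - 1*2 = -4 - 2 = -6)
g(U) = 11 + U² (g(U) = (U² + 0) + 11 = U² + 11 = 11 + U²)
E(1)*y + g(p(6, 6)) = (-6 + 1)*(-6) + (11 + ((-5 + 6)²)²) = -5*(-6) + (11 + (1²)²) = 30 + (11 + 1²) = 30 + (11 + 1) = 30 + 12 = 42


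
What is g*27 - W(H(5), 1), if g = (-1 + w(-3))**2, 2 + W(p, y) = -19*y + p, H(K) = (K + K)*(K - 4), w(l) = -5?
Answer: 983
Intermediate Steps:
H(K) = 2*K*(-4 + K) (H(K) = (2*K)*(-4 + K) = 2*K*(-4 + K))
W(p, y) = -2 + p - 19*y (W(p, y) = -2 + (-19*y + p) = -2 + (p - 19*y) = -2 + p - 19*y)
g = 36 (g = (-1 - 5)**2 = (-6)**2 = 36)
g*27 - W(H(5), 1) = 36*27 - (-2 + 2*5*(-4 + 5) - 19*1) = 972 - (-2 + 2*5*1 - 19) = 972 - (-2 + 10 - 19) = 972 - 1*(-11) = 972 + 11 = 983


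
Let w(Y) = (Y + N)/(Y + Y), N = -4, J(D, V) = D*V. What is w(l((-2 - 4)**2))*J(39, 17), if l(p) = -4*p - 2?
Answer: 49725/146 ≈ 340.58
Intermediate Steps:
l(p) = -2 - 4*p
w(Y) = (-4 + Y)/(2*Y) (w(Y) = (Y - 4)/(Y + Y) = (-4 + Y)/((2*Y)) = (-4 + Y)*(1/(2*Y)) = (-4 + Y)/(2*Y))
w(l((-2 - 4)**2))*J(39, 17) = ((-4 + (-2 - 4*(-2 - 4)**2))/(2*(-2 - 4*(-2 - 4)**2)))*(39*17) = ((-4 + (-2 - 4*(-6)**2))/(2*(-2 - 4*(-6)**2)))*663 = ((-4 + (-2 - 4*36))/(2*(-2 - 4*36)))*663 = ((-4 + (-2 - 144))/(2*(-2 - 144)))*663 = ((1/2)*(-4 - 146)/(-146))*663 = ((1/2)*(-1/146)*(-150))*663 = (75/146)*663 = 49725/146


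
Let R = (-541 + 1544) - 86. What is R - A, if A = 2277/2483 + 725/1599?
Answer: 279641507/305409 ≈ 915.63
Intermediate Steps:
A = 418546/305409 (A = 2277*(1/2483) + 725*(1/1599) = 2277/2483 + 725/1599 = 418546/305409 ≈ 1.3704)
R = 917 (R = 1003 - 86 = 917)
R - A = 917 - 1*418546/305409 = 917 - 418546/305409 = 279641507/305409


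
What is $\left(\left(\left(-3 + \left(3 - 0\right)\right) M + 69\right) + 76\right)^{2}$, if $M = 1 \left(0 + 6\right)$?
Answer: $21025$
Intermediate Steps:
$M = 6$ ($M = 1 \cdot 6 = 6$)
$\left(\left(\left(-3 + \left(3 - 0\right)\right) M + 69\right) + 76\right)^{2} = \left(\left(\left(-3 + \left(3 - 0\right)\right) 6 + 69\right) + 76\right)^{2} = \left(\left(\left(-3 + \left(3 + 0\right)\right) 6 + 69\right) + 76\right)^{2} = \left(\left(\left(-3 + 3\right) 6 + 69\right) + 76\right)^{2} = \left(\left(0 \cdot 6 + 69\right) + 76\right)^{2} = \left(\left(0 + 69\right) + 76\right)^{2} = \left(69 + 76\right)^{2} = 145^{2} = 21025$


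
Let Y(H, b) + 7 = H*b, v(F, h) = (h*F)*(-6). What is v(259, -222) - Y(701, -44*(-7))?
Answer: 129087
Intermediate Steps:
v(F, h) = -6*F*h (v(F, h) = (F*h)*(-6) = -6*F*h)
Y(H, b) = -7 + H*b
v(259, -222) - Y(701, -44*(-7)) = -6*259*(-222) - (-7 + 701*(-44*(-7))) = 344988 - (-7 + 701*308) = 344988 - (-7 + 215908) = 344988 - 1*215901 = 344988 - 215901 = 129087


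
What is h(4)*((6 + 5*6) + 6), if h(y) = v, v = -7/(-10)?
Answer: 147/5 ≈ 29.400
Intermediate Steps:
v = 7/10 (v = -7*(-⅒) = 7/10 ≈ 0.70000)
h(y) = 7/10
h(4)*((6 + 5*6) + 6) = 7*((6 + 5*6) + 6)/10 = 7*((6 + 30) + 6)/10 = 7*(36 + 6)/10 = (7/10)*42 = 147/5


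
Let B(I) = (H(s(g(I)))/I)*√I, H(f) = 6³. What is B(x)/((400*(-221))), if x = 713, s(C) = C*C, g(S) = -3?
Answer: -27*√713/7878650 ≈ -9.1508e-5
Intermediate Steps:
s(C) = C²
H(f) = 216
B(I) = 216/√I (B(I) = (216/I)*√I = 216/√I)
B(x)/((400*(-221))) = (216/√713)/((400*(-221))) = (216*(√713/713))/(-88400) = (216*√713/713)*(-1/88400) = -27*√713/7878650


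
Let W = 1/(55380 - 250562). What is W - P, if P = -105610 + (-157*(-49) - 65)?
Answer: 19124322723/195182 ≈ 97982.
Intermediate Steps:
W = -1/195182 (W = 1/(-195182) = -1/195182 ≈ -5.1234e-6)
P = -97982 (P = -105610 + (7693 - 65) = -105610 + 7628 = -97982)
W - P = -1/195182 - 1*(-97982) = -1/195182 + 97982 = 19124322723/195182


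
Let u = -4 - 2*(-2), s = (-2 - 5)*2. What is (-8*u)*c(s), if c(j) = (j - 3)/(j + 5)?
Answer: 0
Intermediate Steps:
s = -14 (s = -7*2 = -14)
u = 0 (u = -4 + 4 = 0)
c(j) = (-3 + j)/(5 + j)
(-8*u)*c(s) = (-8*0)*((-3 - 14)/(5 - 14)) = 0*(-17/(-9)) = 0*(-⅑*(-17)) = 0*(17/9) = 0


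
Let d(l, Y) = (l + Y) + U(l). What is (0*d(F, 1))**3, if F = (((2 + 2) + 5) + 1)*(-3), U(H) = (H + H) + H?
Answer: 0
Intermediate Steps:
U(H) = 3*H (U(H) = 2*H + H = 3*H)
F = -30 (F = ((4 + 5) + 1)*(-3) = (9 + 1)*(-3) = 10*(-3) = -30)
d(l, Y) = Y + 4*l (d(l, Y) = (l + Y) + 3*l = (Y + l) + 3*l = Y + 4*l)
(0*d(F, 1))**3 = (0*(1 + 4*(-30)))**3 = (0*(1 - 120))**3 = (0*(-119))**3 = 0**3 = 0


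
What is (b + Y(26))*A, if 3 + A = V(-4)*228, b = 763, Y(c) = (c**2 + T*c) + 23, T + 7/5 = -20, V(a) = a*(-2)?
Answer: 8245488/5 ≈ 1.6491e+6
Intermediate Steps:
V(a) = -2*a
T = -107/5 (T = -7/5 - 20 = -107/5 ≈ -21.400)
Y(c) = 23 + c**2 - 107*c/5 (Y(c) = (c**2 - 107*c/5) + 23 = 23 + c**2 - 107*c/5)
A = 1821 (A = -3 - 2*(-4)*228 = -3 + 8*228 = -3 + 1824 = 1821)
(b + Y(26))*A = (763 + (23 + 26**2 - 107/5*26))*1821 = (763 + (23 + 676 - 2782/5))*1821 = (763 + 713/5)*1821 = (4528/5)*1821 = 8245488/5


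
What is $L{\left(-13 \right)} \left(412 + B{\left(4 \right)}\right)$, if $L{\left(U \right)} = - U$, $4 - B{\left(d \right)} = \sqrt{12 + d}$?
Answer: $5356$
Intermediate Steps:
$B{\left(d \right)} = 4 - \sqrt{12 + d}$
$L{\left(-13 \right)} \left(412 + B{\left(4 \right)}\right) = \left(-1\right) \left(-13\right) \left(412 + \left(4 - \sqrt{12 + 4}\right)\right) = 13 \left(412 + \left(4 - \sqrt{16}\right)\right) = 13 \left(412 + \left(4 - 4\right)\right) = 13 \left(412 + 0\right) = 13 \cdot 412 = 5356$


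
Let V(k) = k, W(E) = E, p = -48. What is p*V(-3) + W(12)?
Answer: 156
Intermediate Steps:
p*V(-3) + W(12) = -48*(-3) + 12 = 144 + 12 = 156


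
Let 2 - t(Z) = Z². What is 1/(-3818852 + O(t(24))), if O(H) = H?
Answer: -1/3819426 ≈ -2.6182e-7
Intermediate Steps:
t(Z) = 2 - Z²
1/(-3818852 + O(t(24))) = 1/(-3818852 + (2 - 1*24²)) = 1/(-3818852 + (2 - 1*576)) = 1/(-3818852 + (2 - 576)) = 1/(-3818852 - 574) = 1/(-3819426) = -1/3819426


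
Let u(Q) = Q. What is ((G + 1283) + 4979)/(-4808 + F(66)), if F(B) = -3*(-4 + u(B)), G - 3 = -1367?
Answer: -2449/2497 ≈ -0.98078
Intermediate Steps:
G = -1364 (G = 3 - 1367 = -1364)
F(B) = 12 - 3*B (F(B) = -3*(-4 + B) = 12 - 3*B)
((G + 1283) + 4979)/(-4808 + F(66)) = ((-1364 + 1283) + 4979)/(-4808 + (12 - 3*66)) = (-81 + 4979)/(-4808 + (12 - 198)) = 4898/(-4808 - 186) = 4898/(-4994) = 4898*(-1/4994) = -2449/2497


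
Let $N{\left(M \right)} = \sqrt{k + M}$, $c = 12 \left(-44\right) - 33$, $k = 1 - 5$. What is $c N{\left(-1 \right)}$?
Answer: $- 561 i \sqrt{5} \approx - 1254.4 i$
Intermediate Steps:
$k = -4$
$c = -561$ ($c = -528 - 33 = -561$)
$N{\left(M \right)} = \sqrt{-4 + M}$
$c N{\left(-1 \right)} = - 561 \sqrt{-4 - 1} = - 561 \sqrt{-5} = - 561 i \sqrt{5}$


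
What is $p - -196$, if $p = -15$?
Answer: $181$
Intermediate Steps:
$p - -196 = -15 - -196 = -15 + 196 = 181$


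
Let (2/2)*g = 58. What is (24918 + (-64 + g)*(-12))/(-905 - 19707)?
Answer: -12495/10306 ≈ -1.2124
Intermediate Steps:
g = 58
(24918 + (-64 + g)*(-12))/(-905 - 19707) = (24918 + (-64 + 58)*(-12))/(-905 - 19707) = (24918 - 6*(-12))/(-20612) = (24918 + 72)*(-1/20612) = 24990*(-1/20612) = -12495/10306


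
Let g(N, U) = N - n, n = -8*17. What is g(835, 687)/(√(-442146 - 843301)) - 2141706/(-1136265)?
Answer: 713902/378755 - 971*I*√1285447/1285447 ≈ 1.8849 - 0.85643*I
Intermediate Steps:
n = -136
g(N, U) = 136 + N (g(N, U) = N - 1*(-136) = N + 136 = 136 + N)
g(835, 687)/(√(-442146 - 843301)) - 2141706/(-1136265) = (136 + 835)/(√(-442146 - 843301)) - 2141706/(-1136265) = 971/(√(-1285447)) - 2141706*(-1/1136265) = 971/((I*√1285447)) + 713902/378755 = 971*(-I*√1285447/1285447) + 713902/378755 = -971*I*√1285447/1285447 + 713902/378755 = 713902/378755 - 971*I*√1285447/1285447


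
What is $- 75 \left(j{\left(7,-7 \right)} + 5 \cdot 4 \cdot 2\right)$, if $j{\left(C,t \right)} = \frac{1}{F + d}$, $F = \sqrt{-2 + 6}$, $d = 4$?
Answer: $- \frac{6025}{2} \approx -3012.5$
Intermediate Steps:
$F = 2$ ($F = \sqrt{4} = 2$)
$j{\left(C,t \right)} = \frac{1}{6}$ ($j{\left(C,t \right)} = \frac{1}{2 + 4} = \frac{1}{6}$)
$- 75 \left(j{\left(7,-7 \right)} + 5 \cdot 4 \cdot 2\right) = - 75 \left(\frac{1}{6} + 5 \cdot 4 \cdot 2\right) = - 75 \left(\frac{1}{6} + 20 \cdot 2\right) = - 75 \left(\frac{1}{6} + 40\right) = \left(-75\right) \frac{241}{6} = - \frac{6025}{2}$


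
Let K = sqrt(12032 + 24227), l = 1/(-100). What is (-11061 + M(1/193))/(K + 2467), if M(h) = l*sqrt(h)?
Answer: -9095829/2016610 - 2467*sqrt(193)/116761719000 + sqrt(6997987)/116761719000 + 3687*sqrt(36259)/2016610 ≈ -4.1623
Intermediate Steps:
l = -1/100 ≈ -0.010000
M(h) = -sqrt(h)/100
K = sqrt(36259) ≈ 190.42
(-11061 + M(1/193))/(K + 2467) = (-11061 - sqrt(193)/193/100)/(sqrt(36259) + 2467) = (-11061 - sqrt(193)/19300)/(2467 + sqrt(36259))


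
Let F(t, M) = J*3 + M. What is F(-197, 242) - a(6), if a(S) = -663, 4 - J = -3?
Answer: 926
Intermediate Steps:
J = 7 (J = 4 - 1*(-3) = 4 + 3 = 7)
F(t, M) = 21 + M (F(t, M) = 7*3 + M = 21 + M)
F(-197, 242) - a(6) = (21 + 242) - 1*(-663) = 263 + 663 = 926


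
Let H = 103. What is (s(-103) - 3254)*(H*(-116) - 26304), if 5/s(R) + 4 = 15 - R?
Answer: 7094808826/57 ≈ 1.2447e+8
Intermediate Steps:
s(R) = 5/(11 - R) (s(R) = 5/(-4 + (15 - R)) = 5/(11 - R))
(s(-103) - 3254)*(H*(-116) - 26304) = (-5/(-11 - 103) - 3254)*(103*(-116) - 26304) = (-5/(-114) - 3254)*(-11948 - 26304) = (-5*(-1/114) - 3254)*(-38252) = (5/114 - 3254)*(-38252) = -370951/114*(-38252) = 7094808826/57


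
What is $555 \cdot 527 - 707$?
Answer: $291778$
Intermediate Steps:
$555 \cdot 527 - 707 = 292485 - 707 = 291778$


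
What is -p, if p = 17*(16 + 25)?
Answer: -697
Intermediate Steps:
p = 697 (p = 17*41 = 697)
-p = -1*697 = -697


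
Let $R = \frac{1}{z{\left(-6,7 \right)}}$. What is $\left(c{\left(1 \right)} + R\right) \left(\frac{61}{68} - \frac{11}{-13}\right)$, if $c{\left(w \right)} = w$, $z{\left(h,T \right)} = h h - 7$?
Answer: $\frac{23115}{12818} \approx 1.8033$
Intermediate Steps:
$z{\left(h,T \right)} = -7 + h^{2}$ ($z{\left(h,T \right)} = h^{2} - 7 = -7 + h^{2}$)
$R = \frac{1}{29}$ ($R = \frac{1}{-7 + \left(-6\right)^{2}} = \frac{1}{-7 + 36} = \frac{1}{29} \approx 0.034483$)
$\left(c{\left(1 \right)} + R\right) \left(\frac{61}{68} - \frac{11}{-13}\right) = \left(1 + \frac{1}{29}\right) \left(\frac{61}{68} - \frac{11}{-13}\right) = \frac{30 \left(61 \cdot \frac{1}{68} - - \frac{11}{13}\right)}{29} = \frac{30 \left(\frac{61}{68} + \frac{11}{13}\right)}{29} = \frac{30}{29} \cdot \frac{1541}{884} = \frac{23115}{12818}$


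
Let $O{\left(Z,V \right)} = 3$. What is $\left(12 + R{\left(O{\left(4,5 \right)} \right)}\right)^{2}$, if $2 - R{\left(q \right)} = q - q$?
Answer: $196$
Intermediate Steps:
$R{\left(q \right)} = 2$ ($R{\left(q \right)} = 2 - \left(q - q\right) = 2 - 0 = 2 + 0 = 2$)
$\left(12 + R{\left(O{\left(4,5 \right)} \right)}\right)^{2} = \left(12 + 2\right)^{2} = 14^{2} = 196$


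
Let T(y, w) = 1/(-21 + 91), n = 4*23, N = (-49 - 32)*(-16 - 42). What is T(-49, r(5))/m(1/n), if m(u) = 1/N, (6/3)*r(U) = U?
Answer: 2349/35 ≈ 67.114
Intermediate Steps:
N = 4698 (N = -81*(-58) = 4698)
r(U) = U/2
n = 92
T(y, w) = 1/70
m(u) = 1/4698
T(-49, r(5))/m(1/n) = 1/(70*(1/4698)) = (1/70)*4698 = 2349/35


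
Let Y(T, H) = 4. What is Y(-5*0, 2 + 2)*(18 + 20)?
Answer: 152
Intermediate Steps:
Y(-5*0, 2 + 2)*(18 + 20) = 4*(18 + 20) = 4*38 = 152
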